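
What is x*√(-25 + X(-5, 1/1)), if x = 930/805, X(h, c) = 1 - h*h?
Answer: 186*I/23 ≈ 8.087*I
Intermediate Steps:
X(h, c) = 1 - h²
x = 186/161 (x = 930*(1/805) = 186/161 ≈ 1.1553)
x*√(-25 + X(-5, 1/1)) = 186*√(-25 + (1 - 1*(-5)²))/161 = 186*√(-25 + (1 - 1*25))/161 = 186*√(-25 + (1 - 25))/161 = 186*√(-25 - 24)/161 = 186*√(-49)/161 = 186*(7*I)/161 = 186*I/23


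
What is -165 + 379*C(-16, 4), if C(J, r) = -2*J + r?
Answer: 13479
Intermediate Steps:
C(J, r) = r - 2*J
-165 + 379*C(-16, 4) = -165 + 379*(4 - 2*(-16)) = -165 + 379*(4 + 32) = -165 + 379*36 = -165 + 13644 = 13479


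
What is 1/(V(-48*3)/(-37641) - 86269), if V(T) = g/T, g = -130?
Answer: -2710152/233802102953 ≈ -1.1592e-5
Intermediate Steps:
V(T) = -130/T
1/(V(-48*3)/(-37641) - 86269) = 1/(-130/((-48*3))/(-37641) - 86269) = 1/(-130/(-144)*(-1/37641) - 86269) = 1/(-130*(-1/144)*(-1/37641) - 86269) = 1/((65/72)*(-1/37641) - 86269) = 1/(-65/2710152 - 86269) = 1/(-233802102953/2710152) = -2710152/233802102953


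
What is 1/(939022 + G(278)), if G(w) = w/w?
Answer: 1/939023 ≈ 1.0649e-6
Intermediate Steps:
G(w) = 1
1/(939022 + G(278)) = 1/(939022 + 1) = 1/939023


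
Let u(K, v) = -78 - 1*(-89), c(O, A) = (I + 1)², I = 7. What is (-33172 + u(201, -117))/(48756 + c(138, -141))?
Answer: -33161/48820 ≈ -0.67925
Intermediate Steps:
c(O, A) = 64 (c(O, A) = (7 + 1)² = 8² = 64)
u(K, v) = 11 (u(K, v) = -78 + 89 = 11)
(-33172 + u(201, -117))/(48756 + c(138, -141)) = (-33172 + 11)/(48756 + 64) = -33161/48820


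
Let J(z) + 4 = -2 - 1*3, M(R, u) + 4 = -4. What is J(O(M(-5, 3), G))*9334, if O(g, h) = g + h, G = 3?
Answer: -84006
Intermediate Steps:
M(R, u) = -8 (M(R, u) = -4 - 4 = -8)
J(z) = -9 (J(z) = -4 + (-2 - 1*3) = -4 + (-2 - 3) = -4 - 5 = -9)
J(O(M(-5, 3), G))*9334 = -9*9334 = -84006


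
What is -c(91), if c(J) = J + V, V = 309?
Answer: -400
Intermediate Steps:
c(J) = 309 + J (c(J) = J + 309 = 309 + J)
-c(91) = -(309 + 91) = -1*400 = -400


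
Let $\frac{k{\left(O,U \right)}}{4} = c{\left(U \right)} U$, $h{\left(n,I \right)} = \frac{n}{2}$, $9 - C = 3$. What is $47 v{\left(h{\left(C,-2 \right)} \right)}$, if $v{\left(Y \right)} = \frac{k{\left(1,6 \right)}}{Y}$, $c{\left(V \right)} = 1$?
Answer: $376$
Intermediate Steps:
$C = 6$ ($C = 9 - 3 = 6$)
$h{\left(n,I \right)} = \frac{n}{2}$ ($h{\left(n,I \right)} = n \frac{1}{2} = \frac{n}{2}$)
$k{\left(O,U \right)} = 4 U$ ($k{\left(O,U \right)} = 4 \cdot 1 U = 4 U$)
$v{\left(Y \right)} = \frac{24}{Y}$ ($v{\left(Y \right)} = \frac{4 \cdot 6}{Y} = \frac{24}{Y}$)
$47 v{\left(h{\left(C,-2 \right)} \right)} = 47 \frac{24}{\frac{1}{2} \cdot 6} = 47 \cdot \frac{24}{3} = 47 \cdot 24 \cdot \frac{1}{3} = 47 \cdot 8 = 376$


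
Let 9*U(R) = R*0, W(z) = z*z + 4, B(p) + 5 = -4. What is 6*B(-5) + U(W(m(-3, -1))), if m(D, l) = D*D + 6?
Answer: -54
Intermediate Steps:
m(D, l) = 6 + D² (m(D, l) = D² + 6 = 6 + D²)
B(p) = -9 (B(p) = -5 - 4 = -9)
W(z) = 4 + z² (W(z) = z² + 4 = 4 + z²)
U(R) = 0 (U(R) = (R*0)/9 = (⅑)*0 = 0)
6*B(-5) + U(W(m(-3, -1))) = 6*(-9) + 0 = -54 + 0 = -54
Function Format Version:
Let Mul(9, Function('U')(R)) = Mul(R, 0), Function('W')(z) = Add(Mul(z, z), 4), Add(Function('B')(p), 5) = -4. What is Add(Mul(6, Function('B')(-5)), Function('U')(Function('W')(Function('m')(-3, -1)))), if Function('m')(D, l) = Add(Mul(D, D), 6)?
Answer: -54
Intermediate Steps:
Function('m')(D, l) = Add(6, Pow(D, 2)) (Function('m')(D, l) = Add(Pow(D, 2), 6) = Add(6, Pow(D, 2)))
Function('B')(p) = -9 (Function('B')(p) = Add(-5, -4) = -9)
Function('W')(z) = Add(4, Pow(z, 2)) (Function('W')(z) = Add(Pow(z, 2), 4) = Add(4, Pow(z, 2)))
Function('U')(R) = 0 (Function('U')(R) = Mul(Rational(1, 9), Mul(R, 0)) = Mul(Rational(1, 9), 0) = 0)
Add(Mul(6, Function('B')(-5)), Function('U')(Function('W')(Function('m')(-3, -1)))) = Add(Mul(6, -9), 0) = Add(-54, 0) = -54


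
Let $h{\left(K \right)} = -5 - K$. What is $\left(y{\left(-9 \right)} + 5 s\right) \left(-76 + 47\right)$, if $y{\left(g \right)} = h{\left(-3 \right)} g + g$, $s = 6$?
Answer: $-1131$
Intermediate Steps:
$y{\left(g \right)} = - g$ ($y{\left(g \right)} = \left(-5 - -3\right) g + g = \left(-5 + 3\right) g + g = - 2 g + g = - g$)
$\left(y{\left(-9 \right)} + 5 s\right) \left(-76 + 47\right) = \left(\left(-1\right) \left(-9\right) + 5 \cdot 6\right) \left(-76 + 47\right) = \left(9 + 30\right) \left(-29\right) = 39 \left(-29\right) = -1131$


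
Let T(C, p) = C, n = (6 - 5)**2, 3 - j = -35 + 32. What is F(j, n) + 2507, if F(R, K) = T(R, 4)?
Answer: 2513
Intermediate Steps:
j = 6 (j = 3 - (-35 + 32) = 3 - 1*(-3) = 3 + 3 = 6)
n = 1 (n = 1**2 = 1)
F(R, K) = R
F(j, n) + 2507 = 6 + 2507 = 2513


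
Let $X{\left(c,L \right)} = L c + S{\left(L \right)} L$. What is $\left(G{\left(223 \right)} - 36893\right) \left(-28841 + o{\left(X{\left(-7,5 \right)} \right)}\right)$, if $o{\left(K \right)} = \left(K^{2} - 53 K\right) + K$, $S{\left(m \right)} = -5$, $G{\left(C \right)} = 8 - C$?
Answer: $820866068$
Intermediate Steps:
$X{\left(c,L \right)} = - 5 L + L c$ ($X{\left(c,L \right)} = L c - 5 L = - 5 L + L c$)
$o{\left(K \right)} = K^{2} - 52 K$
$\left(G{\left(223 \right)} - 36893\right) \left(-28841 + o{\left(X{\left(-7,5 \right)} \right)}\right) = \left(\left(8 - 223\right) - 36893\right) \left(-28841 + 5 \left(-5 - 7\right) \left(-52 + 5 \left(-5 - 7\right)\right)\right) = \left(\left(8 - 223\right) - 36893\right) \left(-28841 + 5 \left(-12\right) \left(-52 + 5 \left(-12\right)\right)\right) = \left(-215 - 36893\right) \left(-28841 - 60 \left(-52 - 60\right)\right) = - 37108 \left(-28841 - -6720\right) = - 37108 \left(-28841 + 6720\right) = \left(-37108\right) \left(-22121\right) = 820866068$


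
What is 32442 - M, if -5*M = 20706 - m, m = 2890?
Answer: 180026/5 ≈ 36005.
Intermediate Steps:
M = -17816/5 (M = -(20706 - 1*2890)/5 = -(20706 - 2890)/5 = -⅕*17816 = -17816/5 ≈ -3563.2)
32442 - M = 32442 - 1*(-17816/5) = 32442 + 17816/5 = 180026/5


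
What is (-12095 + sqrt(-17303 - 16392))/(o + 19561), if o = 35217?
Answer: -12095/54778 + I*sqrt(33695)/54778 ≈ -0.2208 + 0.003351*I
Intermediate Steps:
(-12095 + sqrt(-17303 - 16392))/(o + 19561) = (-12095 + sqrt(-17303 - 16392))/(35217 + 19561) = (-12095 + sqrt(-33695))/54778 = (-12095 + I*sqrt(33695))*(1/54778) = -12095/54778 + I*sqrt(33695)/54778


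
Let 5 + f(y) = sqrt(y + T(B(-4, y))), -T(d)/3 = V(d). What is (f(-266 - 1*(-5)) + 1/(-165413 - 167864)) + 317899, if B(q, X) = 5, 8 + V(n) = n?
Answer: 105946758637/333277 + 6*I*sqrt(7) ≈ 3.1789e+5 + 15.875*I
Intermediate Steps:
V(n) = -8 + n
T(d) = 24 - 3*d (T(d) = -3*(-8 + d) = 24 - 3*d)
f(y) = -5 + sqrt(9 + y) (f(y) = -5 + sqrt(y + (24 - 3*5)) = -5 + sqrt(y + (24 - 15)) = -5 + sqrt(y + 9) = -5 + sqrt(9 + y))
(f(-266 - 1*(-5)) + 1/(-165413 - 167864)) + 317899 = ((-5 + sqrt(9 + (-266 - 1*(-5)))) + 1/(-165413 - 167864)) + 317899 = ((-5 + sqrt(9 + (-266 + 5))) + 1/(-333277)) + 317899 = ((-5 + sqrt(9 - 261)) - 1/333277) + 317899 = ((-5 + sqrt(-252)) - 1/333277) + 317899 = ((-5 + 6*I*sqrt(7)) - 1/333277) + 317899 = (-1666386/333277 + 6*I*sqrt(7)) + 317899 = 105946758637/333277 + 6*I*sqrt(7)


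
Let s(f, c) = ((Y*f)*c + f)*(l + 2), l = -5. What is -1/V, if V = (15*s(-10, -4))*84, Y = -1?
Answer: -1/189000 ≈ -5.2910e-6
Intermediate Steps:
s(f, c) = -3*f + 3*c*f (s(f, c) = ((-f)*c + f)*(-5 + 2) = (-c*f + f)*(-3) = (f - c*f)*(-3) = -3*f + 3*c*f)
V = 189000 (V = (15*(3*(-10)*(-1 - 4)))*84 = (15*(3*(-10)*(-5)))*84 = (15*150)*84 = 2250*84 = 189000)
-1/V = -1/189000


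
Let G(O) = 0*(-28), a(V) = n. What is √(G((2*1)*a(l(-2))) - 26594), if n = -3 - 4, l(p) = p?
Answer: I*√26594 ≈ 163.08*I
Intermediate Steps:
n = -7
a(V) = -7
G(O) = 0
√(G((2*1)*a(l(-2))) - 26594) = √(0 - 26594) = √(-26594) = I*√26594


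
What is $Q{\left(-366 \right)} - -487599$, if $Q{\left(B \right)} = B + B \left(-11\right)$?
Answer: $491259$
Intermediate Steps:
$Q{\left(B \right)} = - 10 B$ ($Q{\left(B \right)} = B - 11 B = - 10 B$)
$Q{\left(-366 \right)} - -487599 = \left(-10\right) \left(-366\right) - -487599 = 3660 + 487599 = 491259$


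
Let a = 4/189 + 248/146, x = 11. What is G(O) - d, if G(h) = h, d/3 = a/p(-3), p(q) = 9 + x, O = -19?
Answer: -442837/22995 ≈ -19.258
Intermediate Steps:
p(q) = 20 (p(q) = 9 + 11 = 20)
a = 23728/13797 (a = 4*(1/189) + 248*(1/146) = 4/189 + 124/73 = 23728/13797 ≈ 1.7198)
d = 5932/22995 (d = 3*((23728/13797)/20) = 3*((23728/13797)*(1/20)) = 3*(5932/68985) = 5932/22995 ≈ 0.25797)
G(O) - d = -19 - 1*5932/22995 = -19 - 5932/22995 = -442837/22995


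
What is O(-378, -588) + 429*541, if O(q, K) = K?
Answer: 231501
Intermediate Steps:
O(-378, -588) + 429*541 = -588 + 429*541 = -588 + 232089 = 231501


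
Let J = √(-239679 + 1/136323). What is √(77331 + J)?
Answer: √(219039206859 + 1122*I*√1527498294773)/1683 ≈ 278.09 + 0.88025*I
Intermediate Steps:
J = 2*I*√1527498294773/5049 (J = √(-239679 + 1/136323) = √(-32673760316/136323) = 2*I*√1527498294773/5049 ≈ 489.57*I)
√(77331 + J) = √(77331 + 2*I*√1527498294773/5049)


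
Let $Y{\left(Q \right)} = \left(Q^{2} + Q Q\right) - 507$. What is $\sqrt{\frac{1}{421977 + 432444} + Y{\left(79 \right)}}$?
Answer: $\frac{2 \sqrt{2185543015653849}}{854421} \approx 109.43$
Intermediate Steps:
$Y{\left(Q \right)} = -507 + 2 Q^{2}$ ($Y{\left(Q \right)} = \left(Q^{2} + Q^{2}\right) - 507 = 2 Q^{2} - 507 = -507 + 2 Q^{2}$)
$\sqrt{\frac{1}{421977 + 432444} + Y{\left(79 \right)}} = \sqrt{\frac{1}{421977 + 432444} - \left(507 - 2 \cdot 79^{2}\right)} = \sqrt{\frac{1}{854421} + \left(-507 + 2 \cdot 6241\right)} = \sqrt{\frac{1}{854421} + \left(-507 + 12482\right)} = \sqrt{\frac{1}{854421} + 11975} = \sqrt{\frac{10231691476}{854421}} = \frac{2 \sqrt{2185543015653849}}{854421}$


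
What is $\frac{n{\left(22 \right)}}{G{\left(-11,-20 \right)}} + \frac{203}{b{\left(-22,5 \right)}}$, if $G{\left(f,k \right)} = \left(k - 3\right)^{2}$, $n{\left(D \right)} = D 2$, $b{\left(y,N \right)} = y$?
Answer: $- \frac{106419}{11638} \approx -9.1441$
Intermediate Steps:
$n{\left(D \right)} = 2 D$
$G{\left(f,k \right)} = \left(-3 + k\right)^{2}$
$\frac{n{\left(22 \right)}}{G{\left(-11,-20 \right)}} + \frac{203}{b{\left(-22,5 \right)}} = \frac{2 \cdot 22}{\left(-3 - 20\right)^{2}} + \frac{203}{-22} = \frac{44}{\left(-23\right)^{2}} + 203 \left(- \frac{1}{22}\right) = \frac{44}{529} - \frac{203}{22} = - \frac{106419}{11638}$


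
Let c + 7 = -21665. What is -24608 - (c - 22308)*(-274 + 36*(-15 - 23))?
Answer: -72239768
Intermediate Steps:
c = -21672 (c = -7 - 21665 = -21672)
-24608 - (c - 22308)*(-274 + 36*(-15 - 23)) = -24608 - (-21672 - 22308)*(-274 + 36*(-15 - 23)) = -24608 - (-43980)*(-274 + 36*(-38)) = -24608 - (-43980)*(-274 - 1368) = -24608 - (-43980)*(-1642) = -24608 - 1*72215160 = -24608 - 72215160 = -72239768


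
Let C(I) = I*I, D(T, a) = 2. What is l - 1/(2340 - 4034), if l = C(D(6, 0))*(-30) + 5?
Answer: -194809/1694 ≈ -115.00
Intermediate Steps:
C(I) = I²
l = -115 (l = 2²*(-30) + 5 = 4*(-30) + 5 = -120 + 5 = -115)
l - 1/(2340 - 4034) = -115 - 1/(2340 - 4034) = -115 - 1/(-1694) = -115 - 1*(-1/1694) = -115 + 1/1694 = -194809/1694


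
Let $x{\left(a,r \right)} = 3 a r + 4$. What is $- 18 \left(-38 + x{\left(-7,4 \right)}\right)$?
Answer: $2124$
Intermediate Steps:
$x{\left(a,r \right)} = 4 + 3 a r$ ($x{\left(a,r \right)} = 3 a r + 4 = 4 + 3 a r$)
$- 18 \left(-38 + x{\left(-7,4 \right)}\right) = - 18 \left(-38 + \left(4 + 3 \left(-7\right) 4\right)\right) = - 18 \left(-38 + \left(4 - 84\right)\right) = - 18 \left(-38 - 80\right) = \left(-18\right) \left(-118\right) = 2124$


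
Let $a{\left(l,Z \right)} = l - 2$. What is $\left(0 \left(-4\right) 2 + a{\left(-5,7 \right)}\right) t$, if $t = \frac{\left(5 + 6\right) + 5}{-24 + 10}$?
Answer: $8$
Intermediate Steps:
$a{\left(l,Z \right)} = -2 + l$
$t = - \frac{8}{7}$ ($t = \frac{11 + 5}{-14} = 16 \left(- \frac{1}{14}\right) = - \frac{8}{7} \approx -1.1429$)
$\left(0 \left(-4\right) 2 + a{\left(-5,7 \right)}\right) t = \left(0 \left(-4\right) 2 - 7\right) \left(- \frac{8}{7}\right) = \left(0 \cdot 2 - 7\right) \left(- \frac{8}{7}\right) = \left(0 - 7\right) \left(- \frac{8}{7}\right) = \left(-7\right) \left(- \frac{8}{7}\right) = 8$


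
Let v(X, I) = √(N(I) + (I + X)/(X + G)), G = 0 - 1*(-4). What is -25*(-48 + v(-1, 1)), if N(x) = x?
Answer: 1175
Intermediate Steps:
G = 4 (G = 0 + 4 = 4)
v(X, I) = √(I + (I + X)/(4 + X)) (v(X, I) = √(I + (I + X)/(X + 4)) = √(I + (I + X)/(4 + X)))
-25*(-48 + v(-1, 1)) = -25*(-48 + √((1 - 1 + 1*(4 - 1))/(4 - 1))) = -25*(-48 + √((1 - 1 + 1*3)/3)) = -25*(-48 + √((1 - 1 + 3)/3)) = -25*(-48 + √((⅓)*3)) = -25*(-48 + √1) = -25*(-48 + 1) = -25*(-47) = 1175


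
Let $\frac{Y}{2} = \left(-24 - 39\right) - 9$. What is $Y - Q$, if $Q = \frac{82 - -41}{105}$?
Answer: $- \frac{5081}{35} \approx -145.17$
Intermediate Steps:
$Y = -144$ ($Y = 2 \left(\left(-24 - 39\right) - 9\right) = 2 \left(-63 - 9\right) = 2 \left(-72\right) = -144$)
$Q = \frac{41}{35}$ ($Q = \left(82 + 41\right) \frac{1}{105} = 123 \cdot \frac{1}{105} = \frac{41}{35} \approx 1.1714$)
$Y - Q = -144 - \frac{41}{35} = - \frac{5081}{35}$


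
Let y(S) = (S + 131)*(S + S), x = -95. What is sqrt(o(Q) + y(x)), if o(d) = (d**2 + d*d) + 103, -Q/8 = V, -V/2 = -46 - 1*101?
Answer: sqrt(11057071) ≈ 3325.2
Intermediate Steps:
V = 294 (V = -2*(-46 - 1*101) = -2*(-46 - 101) = -2*(-147) = 294)
Q = -2352 (Q = -8*294 = -2352)
y(S) = 2*S*(131 + S) (y(S) = (131 + S)*(2*S) = 2*S*(131 + S))
o(d) = 103 + 2*d**2 (o(d) = (d**2 + d**2) + 103 = 2*d**2 + 103 = 103 + 2*d**2)
sqrt(o(Q) + y(x)) = sqrt((103 + 2*(-2352)**2) + 2*(-95)*(131 - 95)) = sqrt((103 + 2*5531904) + 2*(-95)*36) = sqrt((103 + 11063808) - 6840) = sqrt(11063911 - 6840) = sqrt(11057071)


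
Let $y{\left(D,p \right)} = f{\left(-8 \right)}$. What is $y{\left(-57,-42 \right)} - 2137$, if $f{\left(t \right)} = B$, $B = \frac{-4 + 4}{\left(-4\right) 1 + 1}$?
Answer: $-2137$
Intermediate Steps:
$B = 0$ ($B = \frac{0}{-4 + 1} = \frac{0}{-3} = 0 \left(- \frac{1}{3}\right) = 0$)
$f{\left(t \right)} = 0$
$y{\left(D,p \right)} = 0$
$y{\left(-57,-42 \right)} - 2137 = 0 - 2137 = -2137$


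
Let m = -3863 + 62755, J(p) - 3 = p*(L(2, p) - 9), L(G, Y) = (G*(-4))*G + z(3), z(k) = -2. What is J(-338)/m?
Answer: 9129/58892 ≈ 0.15501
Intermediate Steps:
L(G, Y) = -2 - 4*G² (L(G, Y) = (G*(-4))*G - 2 = (-4*G)*G - 2 = -4*G² - 2 = -2 - 4*G²)
J(p) = 3 - 27*p (J(p) = 3 + p*((-2 - 4*2²) - 9) = 3 + p*((-2 - 4*4) - 9) = 3 + p*((-2 - 16) - 9) = 3 + p*(-18 - 9) = 3 + p*(-27) = 3 - 27*p)
m = 58892
J(-338)/m = (3 - 27*(-338))/58892 = (3 + 9126)*(1/58892) = 9129*(1/58892) = 9129/58892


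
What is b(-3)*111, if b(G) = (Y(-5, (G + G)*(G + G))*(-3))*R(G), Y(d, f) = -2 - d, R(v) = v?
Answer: 2997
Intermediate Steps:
b(G) = -9*G (b(G) = ((-2 - 1*(-5))*(-3))*G = ((-2 + 5)*(-3))*G = (3*(-3))*G = -9*G)
b(-3)*111 = -9*(-3)*111 = 27*111 = 2997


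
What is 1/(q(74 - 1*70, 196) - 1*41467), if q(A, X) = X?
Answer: -1/41271 ≈ -2.4230e-5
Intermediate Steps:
1/(q(74 - 1*70, 196) - 1*41467) = 1/(196 - 1*41467) = 1/(196 - 41467) = 1/(-41271) = -1/41271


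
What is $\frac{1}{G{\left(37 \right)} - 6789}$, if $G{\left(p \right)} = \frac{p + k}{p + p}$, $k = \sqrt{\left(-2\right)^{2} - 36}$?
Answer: $- \frac{37173826}{252354517833} - \frac{296 i \sqrt{2}}{252354517833} \approx -0.00014731 - 1.6588 \cdot 10^{-9} i$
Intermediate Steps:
$k = 4 i \sqrt{2}$ ($k = \sqrt{4 - 36} = \sqrt{-32} = 4 i \sqrt{2} \approx 5.6569 i$)
$G{\left(p \right)} = \frac{p + 4 i \sqrt{2}}{2 p}$ ($G{\left(p \right)} = \frac{p + 4 i \sqrt{2}}{p + p} = \frac{p + 4 i \sqrt{2}}{2 p}$)
$\frac{1}{G{\left(37 \right)} - 6789} = \frac{1}{\frac{37 + 4 i \sqrt{2}}{2 \cdot 37} - 6789} = \frac{1}{\frac{1}{2} \cdot \frac{1}{37} \left(37 + 4 i \sqrt{2}\right) - 6789} = \frac{1}{\left(\frac{1}{2} + \frac{2 i \sqrt{2}}{37}\right) - 6789} = \frac{1}{- \frac{13577}{2} + \frac{2 i \sqrt{2}}{37}}$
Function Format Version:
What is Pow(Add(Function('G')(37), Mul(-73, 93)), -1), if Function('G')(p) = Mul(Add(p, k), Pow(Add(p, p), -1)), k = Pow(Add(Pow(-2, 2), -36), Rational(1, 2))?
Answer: Add(Rational(-37173826, 252354517833), Mul(Rational(-296, 252354517833), I, Pow(2, Rational(1, 2)))) ≈ Add(-0.00014731, Mul(-1.6588e-9, I))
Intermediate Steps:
k = Mul(4, I, Pow(2, Rational(1, 2))) (k = Pow(Add(4, -36), Rational(1, 2)) = Pow(-32, Rational(1, 2)) = Mul(4, I, Pow(2, Rational(1, 2))) ≈ Mul(5.6569, I))
Function('G')(p) = Mul(Rational(1, 2), Pow(p, -1), Add(p, Mul(4, I, Pow(2, Rational(1, 2))))) (Function('G')(p) = Mul(Add(p, Mul(4, I, Pow(2, Rational(1, 2)))), Pow(Add(p, p), -1)) = Mul(Add(p, Mul(4, I, Pow(2, Rational(1, 2)))), Pow(Mul(2, p), -1)) = Mul(Add(p, Mul(4, I, Pow(2, Rational(1, 2)))), Mul(Rational(1, 2), Pow(p, -1))) = Mul(Rational(1, 2), Pow(p, -1), Add(p, Mul(4, I, Pow(2, Rational(1, 2))))))
Pow(Add(Function('G')(37), Mul(-73, 93)), -1) = Pow(Add(Mul(Rational(1, 2), Pow(37, -1), Add(37, Mul(4, I, Pow(2, Rational(1, 2))))), Mul(-73, 93)), -1) = Pow(Add(Mul(Rational(1, 2), Rational(1, 37), Add(37, Mul(4, I, Pow(2, Rational(1, 2))))), -6789), -1) = Pow(Add(Add(Rational(1, 2), Mul(Rational(2, 37), I, Pow(2, Rational(1, 2)))), -6789), -1) = Pow(Add(Rational(-13577, 2), Mul(Rational(2, 37), I, Pow(2, Rational(1, 2)))), -1)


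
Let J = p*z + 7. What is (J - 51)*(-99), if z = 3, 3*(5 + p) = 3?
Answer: 5544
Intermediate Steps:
p = -4 (p = -5 + (1/3)*3 = -5 + 1 = -4)
J = -5 (J = -4*3 + 7 = -12 + 7 = -5)
(J - 51)*(-99) = (-5 - 51)*(-99) = -56*(-99) = 5544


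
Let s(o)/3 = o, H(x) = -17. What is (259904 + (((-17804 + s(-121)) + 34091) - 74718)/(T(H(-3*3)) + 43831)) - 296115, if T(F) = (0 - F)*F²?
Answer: -294187963/8124 ≈ -36212.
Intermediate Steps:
s(o) = 3*o
T(F) = -F³ (T(F) = (-F)*F² = -F³)
(259904 + (((-17804 + s(-121)) + 34091) - 74718)/(T(H(-3*3)) + 43831)) - 296115 = (259904 + (((-17804 + 3*(-121)) + 34091) - 74718)/(-1*(-17)³ + 43831)) - 296115 = (259904 + (((-17804 - 363) + 34091) - 74718)/(-1*(-4913) + 43831)) - 296115 = (259904 + ((-18167 + 34091) - 74718)/(4913 + 43831)) - 296115 = (259904 + (15924 - 74718)/48744) - 296115 = (259904 - 58794*1/48744) - 296115 = (259904 - 9799/8124) - 296115 = 2111450297/8124 - 296115 = -294187963/8124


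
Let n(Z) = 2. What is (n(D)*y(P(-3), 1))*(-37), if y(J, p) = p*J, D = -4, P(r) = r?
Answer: 222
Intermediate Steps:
y(J, p) = J*p
(n(D)*y(P(-3), 1))*(-37) = (2*(-3*1))*(-37) = (2*(-3))*(-37) = -6*(-37) = 222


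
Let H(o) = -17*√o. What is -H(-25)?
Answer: 85*I ≈ 85.0*I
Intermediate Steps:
-H(-25) = -(-17)*√(-25) = -(-17)*5*I = -(-85)*I = 85*I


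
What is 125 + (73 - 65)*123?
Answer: 1109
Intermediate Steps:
125 + (73 - 65)*123 = 125 + 8*123 = 125 + 984 = 1109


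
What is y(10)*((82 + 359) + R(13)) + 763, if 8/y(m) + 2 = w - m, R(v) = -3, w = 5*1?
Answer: 1837/7 ≈ 262.43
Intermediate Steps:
w = 5
y(m) = 8/(3 - m) (y(m) = 8/(-2 + (5 - m)) = 8/(3 - m))
y(10)*((82 + 359) + R(13)) + 763 = (-8/(-3 + 10))*((82 + 359) - 3) + 763 = (-8/7)*(441 - 3) + 763 = -8*⅐*438 + 763 = -8/7*438 + 763 = -3504/7 + 763 = 1837/7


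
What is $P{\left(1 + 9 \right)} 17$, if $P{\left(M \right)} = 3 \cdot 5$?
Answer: $255$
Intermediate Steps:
$P{\left(M \right)} = 15$
$P{\left(1 + 9 \right)} 17 = 15 \cdot 17 = 255$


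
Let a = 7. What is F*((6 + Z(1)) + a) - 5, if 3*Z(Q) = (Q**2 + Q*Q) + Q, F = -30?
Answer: -425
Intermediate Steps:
Z(Q) = Q/3 + 2*Q**2/3 (Z(Q) = ((Q**2 + Q*Q) + Q)/3 = ((Q**2 + Q**2) + Q)/3 = (2*Q**2 + Q)/3 = (Q + 2*Q**2)/3 = Q/3 + 2*Q**2/3)
F*((6 + Z(1)) + a) - 5 = -30*((6 + (1/3)*1*(1 + 2*1)) + 7) - 5 = -30*((6 + (1/3)*1*(1 + 2)) + 7) - 5 = -30*((6 + (1/3)*1*3) + 7) - 5 = -30*((6 + 1) + 7) - 5 = -30*(7 + 7) - 5 = -30*14 - 5 = -420 - 5 = -425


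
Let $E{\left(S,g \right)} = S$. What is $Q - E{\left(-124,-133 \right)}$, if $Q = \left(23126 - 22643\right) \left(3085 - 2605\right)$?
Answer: $231964$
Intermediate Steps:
$Q = 231840$ ($Q = 483 \cdot 480 = 231840$)
$Q - E{\left(-124,-133 \right)} = 231840 - -124 = 231840 + 124 = 231964$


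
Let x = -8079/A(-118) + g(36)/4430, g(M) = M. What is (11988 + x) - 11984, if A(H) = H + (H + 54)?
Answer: 19510781/403130 ≈ 48.398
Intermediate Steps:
A(H) = 54 + 2*H (A(H) = H + (54 + H) = 54 + 2*H)
x = 17898261/403130 (x = -8079/(54 + 2*(-118)) + 36/4430 = -8079/(54 - 236) + 36*(1/4430) = -8079/(-182) + 18/2215 = -8079*(-1/182) + 18/2215 = 8079/182 + 18/2215 = 17898261/403130 ≈ 44.398)
(11988 + x) - 11984 = (11988 + 17898261/403130) - 11984 = 4850620701/403130 - 11984 = 19510781/403130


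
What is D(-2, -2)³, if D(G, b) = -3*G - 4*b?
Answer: 2744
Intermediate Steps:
D(G, b) = -4*b - 3*G
D(-2, -2)³ = (-4*(-2) - 3*(-2))³ = (8 + 6)³ = 14³ = 2744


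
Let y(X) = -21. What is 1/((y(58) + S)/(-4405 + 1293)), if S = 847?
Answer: -1556/413 ≈ -3.7676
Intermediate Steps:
1/((y(58) + S)/(-4405 + 1293)) = 1/((-21 + 847)/(-4405 + 1293)) = 1/(826/(-3112)) = 1/(826*(-1/3112)) = 1/(-413/1556) = -1556/413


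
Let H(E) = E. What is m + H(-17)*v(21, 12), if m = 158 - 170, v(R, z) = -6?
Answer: 90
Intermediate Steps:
m = -12
m + H(-17)*v(21, 12) = -12 - 17*(-6) = -12 + 102 = 90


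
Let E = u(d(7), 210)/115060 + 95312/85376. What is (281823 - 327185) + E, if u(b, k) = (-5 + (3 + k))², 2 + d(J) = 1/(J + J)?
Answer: -302712440313/6673480 ≈ -45361.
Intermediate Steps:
d(J) = -2 + 1/(2*J) (d(J) = -2 + 1/(J + J) = -2 + 1/(2*J))
u(b, k) = (-2 + k)²
E = 9959447/6673480 (E = (-2 + 210)²/115060 + 95312/85376 = 208²*(1/115060) + 95312*(1/85376) = 43264*(1/115060) + 259/232 = 10816/28765 + 259/232 = 9959447/6673480 ≈ 1.4924)
(281823 - 327185) + E = (281823 - 327185) + 9959447/6673480 = -45362 + 9959447/6673480 = -302712440313/6673480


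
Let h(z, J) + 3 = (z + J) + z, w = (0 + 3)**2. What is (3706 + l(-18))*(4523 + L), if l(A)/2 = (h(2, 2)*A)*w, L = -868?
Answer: 9992770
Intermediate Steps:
w = 9 (w = 3**2 = 9)
h(z, J) = -3 + J + 2*z (h(z, J) = -3 + ((z + J) + z) = -3 + ((J + z) + z) = -3 + (J + 2*z) = -3 + J + 2*z)
l(A) = 54*A (l(A) = 2*(((-3 + 2 + 2*2)*A)*9) = 2*(((-3 + 2 + 4)*A)*9) = 2*((3*A)*9) = 2*(27*A) = 54*A)
(3706 + l(-18))*(4523 + L) = (3706 + 54*(-18))*(4523 - 868) = (3706 - 972)*3655 = 2734*3655 = 9992770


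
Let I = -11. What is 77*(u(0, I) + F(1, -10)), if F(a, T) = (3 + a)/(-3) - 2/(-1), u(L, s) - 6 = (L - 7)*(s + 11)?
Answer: 1540/3 ≈ 513.33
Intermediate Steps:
u(L, s) = 6 + (-7 + L)*(11 + s) (u(L, s) = 6 + (L - 7)*(s + 11) = 6 + (-7 + L)*(11 + s))
F(a, T) = 1 - a/3 (F(a, T) = (3 + a)*(-1/3) - 2*(-1) = (-1 - a/3) + 2 = 1 - a/3)
77*(u(0, I) + F(1, -10)) = 77*((-71 - 7*(-11) + 11*0 + 0*(-11)) + (1 - 1/3*1)) = 77*((-71 + 77 + 0 + 0) + (1 - 1/3)) = 77*(6 + 2/3) = 77*(20/3) = 1540/3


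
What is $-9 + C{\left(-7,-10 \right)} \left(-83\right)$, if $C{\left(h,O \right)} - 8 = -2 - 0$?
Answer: $-507$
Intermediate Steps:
$C{\left(h,O \right)} = 6$ ($C{\left(h,O \right)} = 8 - 2 = 6$)
$-9 + C{\left(-7,-10 \right)} \left(-83\right) = -9 + 6 \left(-83\right) = -9 - 498 = -507$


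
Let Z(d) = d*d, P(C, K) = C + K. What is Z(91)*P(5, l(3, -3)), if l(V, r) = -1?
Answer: 33124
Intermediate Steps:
Z(d) = d²
Z(91)*P(5, l(3, -3)) = 91²*(5 - 1) = 8281*4 = 33124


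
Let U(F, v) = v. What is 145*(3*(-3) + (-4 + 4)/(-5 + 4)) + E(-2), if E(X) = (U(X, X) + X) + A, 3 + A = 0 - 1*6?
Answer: -1318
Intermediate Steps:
A = -9 (A = -3 + (0 - 1*6) = -3 + (0 - 6) = -3 - 6 = -9)
E(X) = -9 + 2*X (E(X) = (X + X) - 9 = 2*X - 9 = -9 + 2*X)
145*(3*(-3) + (-4 + 4)/(-5 + 4)) + E(-2) = 145*(3*(-3) + (-4 + 4)/(-5 + 4)) + (-9 + 2*(-2)) = 145*(-9 + 0/(-1)) + (-9 - 4) = 145*(-9 + 0*(-1)) - 13 = 145*(-9 + 0) - 13 = 145*(-9) - 13 = -1305 - 13 = -1318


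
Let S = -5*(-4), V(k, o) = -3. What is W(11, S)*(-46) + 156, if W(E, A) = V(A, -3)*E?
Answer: 1674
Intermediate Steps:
S = 20
W(E, A) = -3*E
W(11, S)*(-46) + 156 = -3*11*(-46) + 156 = -33*(-46) + 156 = 1518 + 156 = 1674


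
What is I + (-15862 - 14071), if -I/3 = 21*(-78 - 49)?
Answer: -21932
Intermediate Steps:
I = 8001 (I = -63*(-78 - 49) = -63*(-127) = -3*(-2667) = 8001)
I + (-15862 - 14071) = 8001 + (-15862 - 14071) = 8001 - 29933 = -21932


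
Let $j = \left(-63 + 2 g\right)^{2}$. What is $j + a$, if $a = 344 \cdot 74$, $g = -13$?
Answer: $33377$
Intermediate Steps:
$a = 25456$
$j = 7921$ ($j = \left(-63 + 2 \left(-13\right)\right)^{2} = \left(-63 - 26\right)^{2} = \left(-89\right)^{2} = 7921$)
$j + a = 7921 + 25456 = 33377$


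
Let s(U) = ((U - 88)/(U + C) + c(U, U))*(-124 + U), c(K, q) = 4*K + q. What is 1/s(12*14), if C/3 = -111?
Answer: 3/110816 ≈ 2.7072e-5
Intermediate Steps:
C = -333 (C = 3*(-111) = -333)
c(K, q) = q + 4*K
s(U) = (-124 + U)*(5*U + (-88 + U)/(-333 + U)) (s(U) = ((U - 88)/(U - 333) + (U + 4*U))*(-124 + U) = ((-88 + U)/(-333 + U) + 5*U)*(-124 + U) = (5*U + (-88 + U)/(-333 + U))*(-124 + U) = (-124 + U)*(5*U + (-88 + U)/(-333 + U)))
1/s(12*14) = 1/((10912 - 2284*(12*14)² + 5*(12*14)³ + 206248*(12*14))/(-333 + 12*14)) = 1/((10912 - 2284*168² + 5*168³ + 206248*168)/(-333 + 168)) = 1/((10912 - 2284*28224 + 5*4741632 + 34649664)/(-165)) = 1/(-(10912 - 64463616 + 23708160 + 34649664)/165) = 1/(-1/165*(-6094880)) = 1/(110816/3) = 3/110816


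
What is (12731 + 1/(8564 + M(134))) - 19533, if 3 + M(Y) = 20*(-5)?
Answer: -57551721/8461 ≈ -6802.0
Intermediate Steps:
M(Y) = -103 (M(Y) = -3 + 20*(-5) = -3 - 100 = -103)
(12731 + 1/(8564 + M(134))) - 19533 = (12731 + 1/(8564 - 103)) - 19533 = (12731 + 1/8461) - 19533 = 107716992/8461 - 19533 = -57551721/8461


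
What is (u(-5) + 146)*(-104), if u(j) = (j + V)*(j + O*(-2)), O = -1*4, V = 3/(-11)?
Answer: -148928/11 ≈ -13539.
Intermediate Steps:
V = -3/11 (V = 3*(-1/11) = -3/11 ≈ -0.27273)
O = -4
u(j) = (8 + j)*(-3/11 + j) (u(j) = (j - 3/11)*(j - 4*(-2)) = (-3/11 + j)*(j + 8) = (-3/11 + j)*(8 + j) = (8 + j)*(-3/11 + j))
(u(-5) + 146)*(-104) = ((-24/11 + (-5)² + (85/11)*(-5)) + 146)*(-104) = ((-24/11 + 25 - 425/11) + 146)*(-104) = (-174/11 + 146)*(-104) = (1432/11)*(-104) = -148928/11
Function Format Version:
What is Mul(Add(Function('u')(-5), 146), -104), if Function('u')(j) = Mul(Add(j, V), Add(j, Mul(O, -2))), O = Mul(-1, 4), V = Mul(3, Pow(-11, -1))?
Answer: Rational(-148928, 11) ≈ -13539.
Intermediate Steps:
V = Rational(-3, 11) (V = Mul(3, Rational(-1, 11)) = Rational(-3, 11) ≈ -0.27273)
O = -4
Function('u')(j) = Mul(Add(8, j), Add(Rational(-3, 11), j)) (Function('u')(j) = Mul(Add(j, Rational(-3, 11)), Add(j, Mul(-4, -2))) = Mul(Add(Rational(-3, 11), j), Add(j, 8)) = Mul(Add(Rational(-3, 11), j), Add(8, j)) = Mul(Add(8, j), Add(Rational(-3, 11), j)))
Mul(Add(Function('u')(-5), 146), -104) = Mul(Add(Add(Rational(-24, 11), Pow(-5, 2), Mul(Rational(85, 11), -5)), 146), -104) = Mul(Add(Add(Rational(-24, 11), 25, Rational(-425, 11)), 146), -104) = Mul(Add(Rational(-174, 11), 146), -104) = Mul(Rational(1432, 11), -104) = Rational(-148928, 11)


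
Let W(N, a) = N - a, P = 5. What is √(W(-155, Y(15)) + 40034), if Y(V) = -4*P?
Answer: √39899 ≈ 199.75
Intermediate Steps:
Y(V) = -20 (Y(V) = -4*5 = -20)
√(W(-155, Y(15)) + 40034) = √((-155 - 1*(-20)) + 40034) = √((-155 + 20) + 40034) = √(-135 + 40034) = √39899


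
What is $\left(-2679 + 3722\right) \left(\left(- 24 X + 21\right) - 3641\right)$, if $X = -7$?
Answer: $-3600436$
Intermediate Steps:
$\left(-2679 + 3722\right) \left(\left(- 24 X + 21\right) - 3641\right) = \left(-2679 + 3722\right) \left(\left(\left(-24\right) \left(-7\right) + 21\right) - 3641\right) = 1043 \left(\left(168 + 21\right) - 3641\right) = 1043 \left(189 - 3641\right) = 1043 \left(-3452\right) = -3600436$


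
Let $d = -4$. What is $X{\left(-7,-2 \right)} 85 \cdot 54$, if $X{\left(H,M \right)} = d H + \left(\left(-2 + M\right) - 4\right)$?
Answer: $91800$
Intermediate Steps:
$X{\left(H,M \right)} = -6 + M - 4 H$ ($X{\left(H,M \right)} = - 4 H + \left(\left(-2 + M\right) - 4\right) = - 4 H + \left(-6 + M\right) = -6 + M - 4 H$)
$X{\left(-7,-2 \right)} 85 \cdot 54 = \left(-6 - 2 - -28\right) 85 \cdot 54 = \left(-6 - 2 + 28\right) 85 \cdot 54 = 20 \cdot 85 \cdot 54 = 1700 \cdot 54 = 91800$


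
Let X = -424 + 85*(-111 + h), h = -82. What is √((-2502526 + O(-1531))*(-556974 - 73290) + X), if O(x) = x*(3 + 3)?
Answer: √1583041635139 ≈ 1.2582e+6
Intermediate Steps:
O(x) = 6*x (O(x) = x*6 = 6*x)
X = -16829 (X = -424 + 85*(-111 - 82) = -424 + 85*(-193) = -424 - 16405 = -16829)
√((-2502526 + O(-1531))*(-556974 - 73290) + X) = √((-2502526 + 6*(-1531))*(-556974 - 73290) - 16829) = √((-2502526 - 9186)*(-630264) - 16829) = √(-2511712*(-630264) - 16829) = √(1583041651968 - 16829) = √1583041635139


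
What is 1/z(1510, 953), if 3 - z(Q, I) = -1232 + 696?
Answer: 1/539 ≈ 0.0018553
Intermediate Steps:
z(Q, I) = 539 (z(Q, I) = 3 - (-1232 + 696) = 3 - 1*(-536) = 3 + 536 = 539)
1/z(1510, 953) = 1/539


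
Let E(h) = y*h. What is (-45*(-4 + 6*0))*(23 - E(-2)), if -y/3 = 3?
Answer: 900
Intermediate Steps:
y = -9 (y = -3*3 = -9)
E(h) = -9*h
(-45*(-4 + 6*0))*(23 - E(-2)) = (-45*(-4 + 6*0))*(23 - (-9)*(-2)) = (-45*(-4 + 0))*(23 - 1*18) = (-45*(-4))*(23 - 18) = 180*5 = 900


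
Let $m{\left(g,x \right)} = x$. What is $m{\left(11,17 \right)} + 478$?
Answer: $495$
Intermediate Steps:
$m{\left(11,17 \right)} + 478 = 17 + 478 = 495$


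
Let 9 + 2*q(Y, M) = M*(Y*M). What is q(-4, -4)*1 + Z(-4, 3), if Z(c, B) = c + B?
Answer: -75/2 ≈ -37.500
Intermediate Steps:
q(Y, M) = -9/2 + Y*M²/2 (q(Y, M) = -9/2 + (M*(Y*M))/2 = -9/2 + (M*(M*Y))/2 = -9/2 + (Y*M²)/2 = -9/2 + Y*M²/2)
Z(c, B) = B + c
q(-4, -4)*1 + Z(-4, 3) = (-9/2 + (½)*(-4)*(-4)²)*1 + (3 - 4) = (-9/2 + (½)*(-4)*16)*1 - 1 = (-9/2 - 32)*1 - 1 = -73/2*1 - 1 = -73/2 - 1 = -75/2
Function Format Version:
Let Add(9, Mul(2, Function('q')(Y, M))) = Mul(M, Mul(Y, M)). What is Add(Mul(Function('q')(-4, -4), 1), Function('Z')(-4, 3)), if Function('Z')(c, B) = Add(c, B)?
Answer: Rational(-75, 2) ≈ -37.500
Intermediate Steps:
Function('q')(Y, M) = Add(Rational(-9, 2), Mul(Rational(1, 2), Y, Pow(M, 2))) (Function('q')(Y, M) = Add(Rational(-9, 2), Mul(Rational(1, 2), Mul(M, Mul(Y, M)))) = Add(Rational(-9, 2), Mul(Rational(1, 2), Mul(M, Mul(M, Y)))) = Add(Rational(-9, 2), Mul(Rational(1, 2), Mul(Y, Pow(M, 2)))) = Add(Rational(-9, 2), Mul(Rational(1, 2), Y, Pow(M, 2))))
Function('Z')(c, B) = Add(B, c)
Add(Mul(Function('q')(-4, -4), 1), Function('Z')(-4, 3)) = Add(Mul(Add(Rational(-9, 2), Mul(Rational(1, 2), -4, Pow(-4, 2))), 1), Add(3, -4)) = Add(Mul(Add(Rational(-9, 2), Mul(Rational(1, 2), -4, 16)), 1), -1) = Add(Mul(Add(Rational(-9, 2), -32), 1), -1) = Add(Mul(Rational(-73, 2), 1), -1) = Add(Rational(-73, 2), -1) = Rational(-75, 2)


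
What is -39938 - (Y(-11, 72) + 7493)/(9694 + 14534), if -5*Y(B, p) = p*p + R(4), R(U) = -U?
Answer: -967624321/24228 ≈ -39938.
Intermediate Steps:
Y(B, p) = 4/5 - p**2/5 (Y(B, p) = -(p*p - 1*4)/5 = -(p**2 - 4)/5 = -(-4 + p**2)/5 = 4/5 - p**2/5)
-39938 - (Y(-11, 72) + 7493)/(9694 + 14534) = -39938 - ((4/5 - 1/5*72**2) + 7493)/(9694 + 14534) = -39938 - ((4/5 - 1/5*5184) + 7493)/24228 = -39938 - ((4/5 - 5184/5) + 7493)/24228 = -39938 - (-1036 + 7493)/24228 = -39938 - 6457/24228 = -967624321/24228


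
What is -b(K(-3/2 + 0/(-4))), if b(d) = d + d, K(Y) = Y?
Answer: 3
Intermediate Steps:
b(d) = 2*d
-b(K(-3/2 + 0/(-4))) = -2*(-3/2 + 0/(-4)) = -2*(-3*1/2 + 0*(-1/4)) = -2*(-3/2 + 0) = -2*(-3)/2 = -1*(-3) = 3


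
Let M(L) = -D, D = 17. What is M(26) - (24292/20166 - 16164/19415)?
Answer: -3400777543/195761445 ≈ -17.372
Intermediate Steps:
M(L) = -17 (M(L) = -1*17 = -17)
M(26) - (24292/20166 - 16164/19415) = -17 - (24292/20166 - 16164/19415) = -17 - (24292*(1/20166) - 16164*1/19415) = -17 - (12146/10083 - 16164/19415) = -17 - 1*72832978/195761445 = -17 - 72832978/195761445 = -3400777543/195761445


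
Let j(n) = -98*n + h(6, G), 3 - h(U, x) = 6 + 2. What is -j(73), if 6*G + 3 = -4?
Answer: 7159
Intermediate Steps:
G = -7/6 (G = -½ + (⅙)*(-4) = -½ - ⅔ = -7/6 ≈ -1.1667)
h(U, x) = -5 (h(U, x) = 3 - (6 + 2) = 3 - 1*8 = 3 - 8 = -5)
j(n) = -5 - 98*n (j(n) = -98*n - 5 = -5 - 98*n)
-j(73) = -(-5 - 98*73) = -(-5 - 7154) = -1*(-7159) = 7159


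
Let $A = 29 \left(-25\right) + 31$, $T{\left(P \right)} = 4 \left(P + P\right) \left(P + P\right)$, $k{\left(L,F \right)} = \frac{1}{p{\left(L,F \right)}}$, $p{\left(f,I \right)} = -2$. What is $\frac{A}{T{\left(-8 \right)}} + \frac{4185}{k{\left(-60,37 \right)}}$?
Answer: $- \frac{4285787}{512} \approx -8370.7$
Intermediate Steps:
$k{\left(L,F \right)} = - \frac{1}{2}$ ($k{\left(L,F \right)} = \frac{1}{-2} = - \frac{1}{2}$)
$T{\left(P \right)} = 16 P^{2}$ ($T{\left(P \right)} = 4 \cdot 2 P 2 P = 4 \cdot 4 P^{2} = 16 P^{2}$)
$A = -694$ ($A = -725 + 31 = -694$)
$\frac{A}{T{\left(-8 \right)}} + \frac{4185}{k{\left(-60,37 \right)}} = - \frac{694}{16 \left(-8\right)^{2}} + \frac{4185}{- \frac{1}{2}} = - \frac{694}{16 \cdot 64} + 4185 \left(-2\right) = - \frac{694}{1024} - 8370 = \left(-694\right) \frac{1}{1024} - 8370 = - \frac{347}{512} - 8370 = - \frac{4285787}{512}$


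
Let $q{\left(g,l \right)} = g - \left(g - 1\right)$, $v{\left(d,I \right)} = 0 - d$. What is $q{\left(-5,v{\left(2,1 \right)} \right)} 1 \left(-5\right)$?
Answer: $-5$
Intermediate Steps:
$v{\left(d,I \right)} = - d$
$q{\left(g,l \right)} = 1$ ($q{\left(g,l \right)} = g - \left(g - 1\right) = g - \left(-1 + g\right) = 1$)
$q{\left(-5,v{\left(2,1 \right)} \right)} 1 \left(-5\right) = 1 \cdot 1 \left(-5\right) = 1 \left(-5\right) = -5$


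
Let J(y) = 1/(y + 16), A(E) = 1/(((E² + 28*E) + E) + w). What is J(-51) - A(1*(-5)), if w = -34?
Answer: -17/770 ≈ -0.022078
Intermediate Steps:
A(E) = 1/(-34 + E² + 29*E) (A(E) = 1/(((E² + 28*E) + E) - 34) = 1/((E² + 29*E) - 34) = 1/(-34 + E² + 29*E))
J(y) = 1/(16 + y)
J(-51) - A(1*(-5)) = 1/(16 - 51) - 1/(-34 + (1*(-5))² + 29*(1*(-5))) = 1/(-35) - 1/(-34 + (-5)² + 29*(-5)) = -1/35 - 1/(-34 + 25 - 145) = -1/35 - 1/(-154) = -1/35 - 1*(-1/154) = -1/35 + 1/154 = -17/770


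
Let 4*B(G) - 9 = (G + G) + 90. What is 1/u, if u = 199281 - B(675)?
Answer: 4/795675 ≈ 5.0272e-6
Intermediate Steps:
B(G) = 99/4 + G/2 (B(G) = 9/4 + ((G + G) + 90)/4 = 9/4 + (2*G + 90)/4 = 9/4 + (90 + 2*G)/4 = 9/4 + (45/2 + G/2) = 99/4 + G/2)
u = 795675/4 (u = 199281 - (99/4 + (1/2)*675) = 199281 - (99/4 + 675/2) = 199281 - 1*1449/4 = 199281 - 1449/4 = 795675/4 ≈ 1.9892e+5)
1/u = 1/(795675/4) = 4/795675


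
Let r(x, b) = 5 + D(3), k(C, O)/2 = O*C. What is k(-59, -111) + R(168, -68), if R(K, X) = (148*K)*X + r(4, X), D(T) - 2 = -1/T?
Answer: -5032942/3 ≈ -1.6776e+6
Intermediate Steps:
D(T) = 2 - 1/T
k(C, O) = 2*C*O (k(C, O) = 2*(O*C) = 2*(C*O) = 2*C*O)
r(x, b) = 20/3 (r(x, b) = 5 + (2 - 1/3) = 5 + 5/3 = 20/3)
R(K, X) = 20/3 + 148*K*X (R(K, X) = (148*K)*X + 20/3 = 148*K*X + 20/3 = 20/3 + 148*K*X)
k(-59, -111) + R(168, -68) = 2*(-59)*(-111) + (20/3 + 148*168*(-68)) = 13098 + (20/3 - 1690752) = 13098 - 5072236/3 = -5032942/3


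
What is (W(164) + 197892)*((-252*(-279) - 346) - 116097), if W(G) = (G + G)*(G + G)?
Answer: -14093135260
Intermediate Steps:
W(G) = 4*G**2 (W(G) = (2*G)*(2*G) = 4*G**2)
(W(164) + 197892)*((-252*(-279) - 346) - 116097) = (4*164**2 + 197892)*((-252*(-279) - 346) - 116097) = (4*26896 + 197892)*((70308 - 346) - 116097) = (107584 + 197892)*(69962 - 116097) = 305476*(-46135) = -14093135260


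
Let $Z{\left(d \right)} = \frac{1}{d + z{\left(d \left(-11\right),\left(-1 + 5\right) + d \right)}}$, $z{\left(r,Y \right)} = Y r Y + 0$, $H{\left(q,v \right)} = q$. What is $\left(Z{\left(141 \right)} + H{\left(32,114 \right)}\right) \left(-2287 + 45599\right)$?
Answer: $\frac{22598215463272}{16304817} \approx 1.386 \cdot 10^{6}$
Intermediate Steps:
$z{\left(r,Y \right)} = r Y^{2}$ ($z{\left(r,Y \right)} = r Y^{2} + 0 = r Y^{2}$)
$Z{\left(d \right)} = \frac{1}{d - 11 d \left(4 + d\right)^{2}}$ ($Z{\left(d \right)} = \frac{1}{d + d \left(-11\right) \left(\left(-1 + 5\right) + d\right)^{2}} = \frac{1}{d + - 11 d \left(4 + d\right)^{2}} = \frac{1}{d - 11 d \left(4 + d\right)^{2}}$)
$\left(Z{\left(141 \right)} + H{\left(32,114 \right)}\right) \left(-2287 + 45599\right) = \left(\frac{1}{141 \left(1 - 11 \left(4 + 141\right)^{2}\right)} + 32\right) \left(-2287 + 45599\right) = \left(\frac{1}{141 \left(1 - 11 \cdot 145^{2}\right)} + 32\right) 43312 = \left(\frac{1}{141 \left(1 - 231275\right)} + 32\right) 43312 = \left(\frac{1}{141 \left(-231274\right)} + 32\right) 43312 = \left(\frac{1}{141} \left(- \frac{1}{231274}\right) + 32\right) 43312 = \left(- \frac{1}{32609634} + 32\right) 43312 = \frac{1043508287}{32609634} \cdot 43312 = \frac{22598215463272}{16304817}$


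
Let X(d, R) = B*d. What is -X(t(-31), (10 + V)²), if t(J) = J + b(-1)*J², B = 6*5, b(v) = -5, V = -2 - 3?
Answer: 145080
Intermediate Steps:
V = -5
B = 30
t(J) = J - 5*J²
X(d, R) = 30*d
-X(t(-31), (10 + V)²) = -30*(-31*(1 - 5*(-31))) = -30*(-31*(1 + 155)) = -30*(-31*156) = -30*(-4836) = -1*(-145080) = 145080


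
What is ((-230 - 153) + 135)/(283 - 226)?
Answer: -248/57 ≈ -4.3509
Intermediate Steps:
((-230 - 153) + 135)/(283 - 226) = (-383 + 135)/57 = -248*1/57 = -248/57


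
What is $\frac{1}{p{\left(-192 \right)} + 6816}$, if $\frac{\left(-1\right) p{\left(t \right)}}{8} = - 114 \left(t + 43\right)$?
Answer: $- \frac{1}{129072} \approx -7.7476 \cdot 10^{-6}$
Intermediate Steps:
$p{\left(t \right)} = 39216 + 912 t$ ($p{\left(t \right)} = - 8 \left(- 114 \left(t + 43\right)\right) = - 8 \left(- 114 \left(43 + t\right)\right) = - 8 \left(-4902 - 114 t\right) = 39216 + 912 t$)
$\frac{1}{p{\left(-192 \right)} + 6816} = \frac{1}{\left(39216 + 912 \left(-192\right)\right) + 6816} = \frac{1}{\left(39216 - 175104\right) + 6816} = \frac{1}{-135888 + 6816} = \frac{1}{-129072} = - \frac{1}{129072}$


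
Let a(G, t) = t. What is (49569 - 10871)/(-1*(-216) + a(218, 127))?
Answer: 38698/343 ≈ 112.82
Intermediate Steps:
(49569 - 10871)/(-1*(-216) + a(218, 127)) = (49569 - 10871)/(-1*(-216) + 127) = 38698/(216 + 127) = 38698/343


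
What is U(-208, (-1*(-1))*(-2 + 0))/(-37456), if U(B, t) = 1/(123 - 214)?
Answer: 1/3408496 ≈ 2.9338e-7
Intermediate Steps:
U(B, t) = -1/91 (U(B, t) = 1/(-91) = -1/91)
U(-208, (-1*(-1))*(-2 + 0))/(-37456) = -1/91/(-37456) = -1/91*(-1/37456) = 1/3408496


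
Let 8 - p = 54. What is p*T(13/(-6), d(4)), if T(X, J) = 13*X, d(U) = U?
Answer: 3887/3 ≈ 1295.7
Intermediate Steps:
p = -46 (p = 8 - 1*54 = 8 - 54 = -46)
p*T(13/(-6), d(4)) = -598*13/(-6) = -598*13*(-⅙) = -598*(-13)/6 = -46*(-169/6) = 3887/3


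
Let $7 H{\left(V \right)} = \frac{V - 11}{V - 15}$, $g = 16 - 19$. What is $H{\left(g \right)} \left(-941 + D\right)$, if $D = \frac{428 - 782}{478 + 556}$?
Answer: $- \frac{486674}{4653} \approx -104.59$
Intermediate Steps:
$g = -3$
$H{\left(V \right)} = \frac{-11 + V}{7 \left(-15 + V\right)}$ ($H{\left(V \right)} = \frac{\left(V - 11\right) \frac{1}{V - 15}}{7} = \frac{\left(-11 + V\right) \frac{1}{-15 + V}}{7} = \frac{\frac{1}{-15 + V} \left(-11 + V\right)}{7} = \frac{-11 + V}{7 \left(-15 + V\right)}$)
$D = - \frac{177}{517}$ ($D = - \frac{354}{1034} = \left(-354\right) \frac{1}{1034} = - \frac{177}{517} \approx -0.34236$)
$H{\left(g \right)} \left(-941 + D\right) = \frac{-11 - 3}{7 \left(-15 - 3\right)} \left(-941 - \frac{177}{517}\right) = \frac{1}{7} \frac{1}{-18} \left(-14\right) \left(- \frac{486674}{517}\right) = \frac{1}{7} \left(- \frac{1}{18}\right) \left(-14\right) \left(- \frac{486674}{517}\right) = \frac{1}{9} \left(- \frac{486674}{517}\right) = - \frac{486674}{4653}$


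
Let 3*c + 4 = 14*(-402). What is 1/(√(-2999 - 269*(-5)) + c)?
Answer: -8448/15867155 - 9*I*√1654/31734310 ≈ -0.00053242 - 1.1534e-5*I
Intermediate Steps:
c = -5632/3 (c = -4/3 + (14*(-402))/3 = -4/3 + (⅓)*(-5628) = -4/3 - 1876 = -5632/3 ≈ -1877.3)
1/(√(-2999 - 269*(-5)) + c) = 1/(√(-2999 - 269*(-5)) - 5632/3) = 1/(√(-2999 + 1345) - 5632/3) = 1/(√(-1654) - 5632/3) = 1/(I*√1654 - 5632/3) = 1/(-5632/3 + I*√1654)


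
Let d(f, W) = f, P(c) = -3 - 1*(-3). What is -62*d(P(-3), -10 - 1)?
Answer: 0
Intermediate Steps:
P(c) = 0 (P(c) = -3 + 3 = 0)
-62*d(P(-3), -10 - 1) = -62*0 = 0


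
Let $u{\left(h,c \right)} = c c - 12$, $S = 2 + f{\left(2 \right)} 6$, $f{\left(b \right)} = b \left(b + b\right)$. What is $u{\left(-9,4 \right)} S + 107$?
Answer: $307$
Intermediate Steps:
$f{\left(b \right)} = 2 b^{2}$ ($f{\left(b \right)} = b 2 b = 2 b^{2}$)
$S = 50$ ($S = 2 + 2 \cdot 2^{2} \cdot 6 = 2 + 2 \cdot 4 \cdot 6 = 2 + 8 \cdot 6 = 2 + 48 = 50$)
$u{\left(h,c \right)} = -12 + c^{2}$ ($u{\left(h,c \right)} = c^{2} - 12 = -12 + c^{2}$)
$u{\left(-9,4 \right)} S + 107 = \left(-12 + 4^{2}\right) 50 + 107 = \left(-12 + 16\right) 50 + 107 = 4 \cdot 50 + 107 = 200 + 107 = 307$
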